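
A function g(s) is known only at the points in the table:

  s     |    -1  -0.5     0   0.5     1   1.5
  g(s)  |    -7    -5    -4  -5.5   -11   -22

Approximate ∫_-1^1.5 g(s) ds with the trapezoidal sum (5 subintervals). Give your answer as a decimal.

Δs = 0.5.
T_5 = (0.5/2)·[(-7) + 2·(-5) + 2·(-4) + 2·(-5.5) + 2·(-11) + (-22)] = -20.

-20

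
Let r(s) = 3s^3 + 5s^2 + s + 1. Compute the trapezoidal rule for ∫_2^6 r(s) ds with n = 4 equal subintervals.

Δs = (6 − 2)/4 = 1.
r(2) = 47, r(3) = 130, r(4) = 277, r(5) = 506, r(6) = 835.
T_4 = (Δs/2)·[r(s_0) + 2r(s_1) + 2r(s_2) + 2r(s_3) + r(s_4)].
Sum = 1354.

1354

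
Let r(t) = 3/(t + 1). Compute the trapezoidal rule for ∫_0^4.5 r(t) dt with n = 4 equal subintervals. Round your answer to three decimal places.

Δt = (4.5 − 0)/4 = 1.125.
r(0) = 3, r(1.125) = 24/17, r(2.25) = 12/13, r(3.375) = 24/35, r(4.5) = 6/11.
T_4 = (Δt/2)·[r(t_0) + 2r(t_1) + 2r(t_2) + 2r(t_3) + r(t_4)].
Sum ≈ 5.392.

5.392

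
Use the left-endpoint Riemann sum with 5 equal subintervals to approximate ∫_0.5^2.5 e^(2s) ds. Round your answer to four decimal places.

47.5528

Δs = (2.5 − 0.5)/5 = 0.4.
Left endpoints: 0.5, 0.9, 1.3, 1.7, 2.1.
f(0.5) ≈ 2.7183, f(0.9) ≈ 6.0496, f(1.3) ≈ 13.4637, f(1.7) ≈ 29.9641, f(2.1) ≈ 66.6863.
Sum = Δs · [f(0.5) + f(0.9) + f(1.3) + f(1.7) + f(2.1)].
Sum ≈ 47.5528.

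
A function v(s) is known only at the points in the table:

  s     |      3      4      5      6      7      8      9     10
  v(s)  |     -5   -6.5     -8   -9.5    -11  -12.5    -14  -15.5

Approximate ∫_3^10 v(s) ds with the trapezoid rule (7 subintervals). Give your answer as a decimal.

-71.75

Δs = 1.
T_7 = (1/2)·[(-5) + 2·(-6.5) + 2·(-8) + 2·(-9.5) + 2·(-11) + 2·(-12.5) + 2·(-14) + (-15.5)] = -71.75.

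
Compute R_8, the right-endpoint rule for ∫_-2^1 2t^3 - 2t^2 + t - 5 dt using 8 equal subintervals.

-25.2890625

Δt = (1 − (-2))/8 = 0.375.
Right endpoints: -1.625, -1.25, -0.875, -0.5, -0.125, 0.25, 0.625, 1.
f(-1.625) = -20.48828125, f(-1.25) = -13.28125, f(-0.875) = -8.74609375, f(-0.5) = -6.25, f(-0.125) = -5.16015625, f(0.25) = -4.84375, f(0.625) = -4.66796875, f(1) = -4.
Sum = Δt · [f(-1.625) + f(-1.25) + f(-0.875) + ...].
Sum = -25.2890625.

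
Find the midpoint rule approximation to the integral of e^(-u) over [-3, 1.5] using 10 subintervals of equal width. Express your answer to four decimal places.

19.6958

Δu = (1.5 − (-3))/10 = 0.45.
Midpoints: -2.775, -2.325, -1.875, -1.425, -0.975, -0.525, -0.075, 0.375, 0.825, 1.275.
f(-2.775) ≈ 16.0386, f(-2.325) ≈ 10.2267, f(-1.875) ≈ 6.5208, f(-1.425) ≈ 4.1579, f(-0.975) ≈ 2.6512, f(-0.525) ≈ 1.6905, f(-0.075) ≈ 1.0779, f(0.375) ≈ 0.6873, f(0.825) ≈ 0.4382, f(1.275) ≈ 0.2794.
Sum = Δu · [f(-2.775) + f(-2.325) + f(-1.875) + ...].
Sum ≈ 19.6958.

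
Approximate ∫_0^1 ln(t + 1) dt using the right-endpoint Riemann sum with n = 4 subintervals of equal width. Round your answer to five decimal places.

Δt = (1 − 0)/4 = 0.25.
Right endpoints: 0.25, 0.5, 0.75, 1.
f(0.25) ≈ 0.22314, f(0.5) ≈ 0.40547, f(0.75) ≈ 0.55962, f(1) ≈ 0.69315.
Sum = Δt · [f(0.25) + f(0.5) + f(0.75) + f(1)].
Sum ≈ 0.47034.

0.47034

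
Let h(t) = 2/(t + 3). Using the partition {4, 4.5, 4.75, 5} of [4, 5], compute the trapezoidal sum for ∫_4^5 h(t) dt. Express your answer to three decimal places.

Subinterval widths: 0.5, 0.25, 0.25.
h(4) = 2/7, h(4.5) = 4/15, h(4.75) = 8/31, h(5) = 0.25.
On each subinterval the trapezoid contributes (Δt_i/2)·[h(t_{i-1}) + h(t_i)].
Sum ≈ 0.267.

0.267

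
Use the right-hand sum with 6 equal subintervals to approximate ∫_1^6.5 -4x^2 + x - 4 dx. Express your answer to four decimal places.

-442.3935

Δx = (6.5 − 1)/6 = 11/12.
Right endpoints: 23/12, 17/6, 3.75, 14/3, 67/12, 6.5.
f(23/12) = -151/9, f(17/6) = -599/18, f(3.75) = -56.5, f(14/3) = -778/9, f(67/12) = -1108/9, f(6.5) = -166.5.
Sum = Δx · [f(23/12) + f(17/6) + f(3.75) + ...].
Sum ≈ -442.3935.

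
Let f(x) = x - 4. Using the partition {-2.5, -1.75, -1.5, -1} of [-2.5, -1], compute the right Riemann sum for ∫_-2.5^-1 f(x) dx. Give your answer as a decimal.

Subinterval widths: 0.75, 0.25, 0.5.
Right endpoints: -1.75, -1.5, -1.
f(-1.75) = -5.75, f(-1.5) = -5.5, f(-1) = -5.
Sum = Σ Δx_i · f(x_i).
Sum = -8.1875.

-8.1875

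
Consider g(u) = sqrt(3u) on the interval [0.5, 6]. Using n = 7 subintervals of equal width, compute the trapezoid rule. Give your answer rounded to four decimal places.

16.5189

Δu = (6 − 0.5)/7 = 11/14.
g(0.5) ≈ 1.2247, g(9/7) ≈ 1.9640, g(29/14) ≈ 2.4928, g(20/7) ≈ 2.9277, g(51/14) ≈ 3.3058, g(31/7) ≈ 3.6450, g(73/14) ≈ 3.9551, g(6) ≈ 4.2426.
T_7 = (Δu/2)·[g(u_0) + 2g(u_1) + ... + 2g(u_{6}) + g(u_7)].
Sum ≈ 16.5189.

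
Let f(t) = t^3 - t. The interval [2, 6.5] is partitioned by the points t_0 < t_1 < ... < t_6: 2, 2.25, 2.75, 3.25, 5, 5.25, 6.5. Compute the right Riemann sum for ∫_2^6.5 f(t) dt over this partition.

Subinterval widths: 0.25, 0.5, 0.5, 1.75, 0.25, 1.25.
Right endpoints: 2.25, 2.75, 3.25, 5, 5.25, 6.5.
f(2.25) = 9.140625, f(2.75) = 18.046875, f(3.25) = 31.078125, f(5) = 120, f(5.25) = 139.453125, f(6.5) = 268.125.
Sum = Σ Δt_i · f(t_i).
Sum = 606.8671875.

606.8671875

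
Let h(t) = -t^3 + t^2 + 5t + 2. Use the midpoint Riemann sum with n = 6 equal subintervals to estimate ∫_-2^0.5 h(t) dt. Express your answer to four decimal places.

Δt = (0.5 − (-2))/6 = 5/12.
Midpoints: -43/24, -1.375, -23/24, -13/24, -0.125, 7/24.
h(-43/24) = 27691/13824, h(-1.375) = -197/512, h(-23/24) = -13729/13824, h(-13/24) = -3539/13824, h(-0.125) = 713/512, h(7/24) = 48641/13824.
Sum = Δt · [h(-43/24) + h(-1.375) + h(-23/24) + ...].
Sum ≈ 2.2002.

2.2002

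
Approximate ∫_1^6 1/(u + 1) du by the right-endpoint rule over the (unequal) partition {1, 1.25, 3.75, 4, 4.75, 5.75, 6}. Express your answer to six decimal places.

Subinterval widths: 0.25, 2.5, 0.25, 0.75, 1, 0.25.
Right endpoints: 1.25, 3.75, 4, 4.75, 5.75, 6.
f(1.25) = 4/9, f(3.75) = 4/19, f(4) = 0.2, f(4.75) = 4/23, f(5.75) = 4/27, f(6) = 1/7.
Sum = Σ Δu_i · f(u_i).
Sum ≈ 1.001724.

1.001724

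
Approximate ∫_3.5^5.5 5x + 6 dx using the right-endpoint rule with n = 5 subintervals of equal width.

59

Δx = (5.5 − 3.5)/5 = 0.4.
Right endpoints: 3.9, 4.3, 4.7, 5.1, 5.5.
f(3.9) = 25.5, f(4.3) = 27.5, f(4.7) = 29.5, f(5.1) = 31.5, f(5.5) = 33.5.
Sum = Δx · [f(3.9) + f(4.3) + f(4.7) + f(5.1) + f(5.5)].
Sum = 59.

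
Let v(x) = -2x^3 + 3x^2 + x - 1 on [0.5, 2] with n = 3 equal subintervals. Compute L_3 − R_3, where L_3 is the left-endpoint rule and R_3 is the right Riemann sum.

1.5

L_3 = 0.75.
R_3 = -0.75.
L_3 − R_3 = 1.5.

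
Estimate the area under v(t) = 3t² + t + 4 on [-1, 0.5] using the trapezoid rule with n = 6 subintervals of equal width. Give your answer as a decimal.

Δt = (0.5 − (-1))/6 = 0.25.
v(-1) = 6, v(-0.75) = 4.9375, v(-0.5) = 4.25, v(-0.25) = 3.9375, v(0) = 4, v(0.25) = 4.4375, v(0.5) = 5.25.
T_6 = (Δt/2)·[v(t_0) + 2v(t_1) + ... + 2v(t_{5}) + v(t_6)].
Sum = 6.796875.

6.796875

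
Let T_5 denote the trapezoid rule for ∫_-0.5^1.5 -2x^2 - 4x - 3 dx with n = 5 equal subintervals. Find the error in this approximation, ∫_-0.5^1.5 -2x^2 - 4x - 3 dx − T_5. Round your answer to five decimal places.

Exact integral: ∫_-0.5^1.5 f(x) dx ≈ -12.3333333.
T_5 = -12.44.
Error ≈ -12.3333333 − (-12.44) ≈ 0.10667.

0.10667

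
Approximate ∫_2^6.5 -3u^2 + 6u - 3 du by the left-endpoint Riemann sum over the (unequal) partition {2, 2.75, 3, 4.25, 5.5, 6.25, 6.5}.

Subinterval widths: 0.75, 0.25, 1.25, 1.25, 0.75, 0.25.
Left endpoints: 2, 2.75, 3, 4.25, 5.5, 6.25.
f(2) = -3, f(2.75) = -9.1875, f(3) = -12, f(4.25) = -31.6875, f(5.5) = -60.75, f(6.25) = -82.6875.
Sum = Σ Δu_i · f(u_i).
Sum = -125.390625.

-125.390625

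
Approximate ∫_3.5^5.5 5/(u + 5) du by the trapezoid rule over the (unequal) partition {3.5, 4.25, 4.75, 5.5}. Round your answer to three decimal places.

1.058

Subinterval widths: 0.75, 0.5, 0.75.
f(3.5) = 10/17, f(4.25) = 20/37, f(4.75) = 20/39, f(5.5) = 10/21.
On each subinterval the trapezoid contributes (Δu_i/2)·[f(u_{i-1}) + f(u_i)].
Sum ≈ 1.058.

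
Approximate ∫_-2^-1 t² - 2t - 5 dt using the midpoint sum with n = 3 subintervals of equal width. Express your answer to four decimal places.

0.3241

Δt = (-1 − (-2))/3 = 1/3.
Midpoints: -11/6, -1.5, -7/6.
f(-11/6) = 73/36, f(-1.5) = 0.25, f(-7/6) = -47/36.
Sum = Δt · [f(-11/6) + f(-1.5) + f(-7/6)].
Sum ≈ 0.3241.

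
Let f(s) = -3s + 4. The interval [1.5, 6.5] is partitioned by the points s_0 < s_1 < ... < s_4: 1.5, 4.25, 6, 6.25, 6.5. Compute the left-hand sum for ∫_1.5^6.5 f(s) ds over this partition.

-23.875

Subinterval widths: 2.75, 1.75, 0.25, 0.25.
Left endpoints: 1.5, 4.25, 6, 6.25.
f(1.5) = -0.5, f(4.25) = -8.75, f(6) = -14, f(6.25) = -14.75.
Sum = Σ Δs_i · f(s_i).
Sum = -23.875.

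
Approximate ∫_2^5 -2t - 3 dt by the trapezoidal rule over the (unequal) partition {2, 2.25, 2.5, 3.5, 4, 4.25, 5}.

-30

Subinterval widths: 0.25, 0.25, 1, 0.5, 0.25, 0.75.
f(2) = -7, f(2.25) = -7.5, f(2.5) = -8, f(3.5) = -10, f(4) = -11, f(4.25) = -11.5, f(5) = -13.
On each subinterval the trapezoid contributes (Δt_i/2)·[f(t_{i-1}) + f(t_i)].
Sum = -30.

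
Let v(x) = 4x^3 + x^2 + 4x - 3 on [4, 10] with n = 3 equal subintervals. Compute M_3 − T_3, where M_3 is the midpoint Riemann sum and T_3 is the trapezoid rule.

M_3 = 10036.
T_3 = 10546.
M_3 − T_3 = -510.

-510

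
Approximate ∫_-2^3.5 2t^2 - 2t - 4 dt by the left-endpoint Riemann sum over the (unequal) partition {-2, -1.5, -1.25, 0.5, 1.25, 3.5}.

-3.25

Subinterval widths: 0.5, 0.25, 1.75, 0.75, 2.25.
Left endpoints: -2, -1.5, -1.25, 0.5, 1.25.
f(-2) = 8, f(-1.5) = 3.5, f(-1.25) = 1.625, f(0.5) = -4.5, f(1.25) = -3.375.
Sum = Σ Δt_i · f(t_i).
Sum = -3.25.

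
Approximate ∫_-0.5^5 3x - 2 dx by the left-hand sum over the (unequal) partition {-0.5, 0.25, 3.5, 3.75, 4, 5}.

Subinterval widths: 0.75, 3.25, 0.25, 0.25, 1.
Left endpoints: -0.5, 0.25, 3.5, 3.75, 4.
f(-0.5) = -3.5, f(0.25) = -1.25, f(3.5) = 8.5, f(3.75) = 9.25, f(4) = 10.
Sum = Σ Δx_i · f(x_i).
Sum = 7.75.

7.75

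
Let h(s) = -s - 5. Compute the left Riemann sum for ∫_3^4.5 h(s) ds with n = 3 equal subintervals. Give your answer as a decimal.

-12.75

Δs = (4.5 − 3)/3 = 0.5.
Left endpoints: 3, 3.5, 4.
h(3) = -8, h(3.5) = -8.5, h(4) = -9.
Sum = Δs · [h(3) + h(3.5) + h(4)].
Sum = -12.75.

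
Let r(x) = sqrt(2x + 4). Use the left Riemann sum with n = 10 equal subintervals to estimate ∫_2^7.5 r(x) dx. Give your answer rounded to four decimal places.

Δx = (7.5 − 2)/10 = 0.55.
Left endpoints: 2, 2.55, 3.1, 3.65, 4.2, 4.75, 5.3, 5.85, 6.4, 6.95.
r(2) ≈ 2.8284, r(2.55) ≈ 3.0166, r(3.1) ≈ 3.1937, r(3.65) ≈ 3.3615, r(4.2) ≈ 3.5214, r(4.75) ≈ 3.6742, r(5.3) ≈ 3.8210, r(5.85) ≈ 3.9623, r(6.4) ≈ 4.0988, r(6.95) ≈ 4.2308.
Sum = Δx · [r(2) + r(2.55) + r(3.1) + ...].
Sum ≈ 19.6399.

19.6399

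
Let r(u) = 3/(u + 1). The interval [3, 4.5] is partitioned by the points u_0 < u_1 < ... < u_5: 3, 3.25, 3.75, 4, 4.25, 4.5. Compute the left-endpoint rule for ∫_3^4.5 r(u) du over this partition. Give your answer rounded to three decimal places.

0.991

Subinterval widths: 0.25, 0.5, 0.25, 0.25, 0.25.
Left endpoints: 3, 3.25, 3.75, 4, 4.25.
r(3) = 0.75, r(3.25) = 12/17, r(3.75) = 12/19, r(4) = 0.6, r(4.25) = 4/7.
Sum = Σ Δu_i · r(u_i).
Sum ≈ 0.991.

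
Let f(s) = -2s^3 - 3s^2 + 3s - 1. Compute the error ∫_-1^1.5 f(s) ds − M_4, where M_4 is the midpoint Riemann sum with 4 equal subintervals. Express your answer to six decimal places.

-0.366211

Exact integral: ∫_-1^1.5 f(s) ds = -7.03125.
M_4 ≈ -6.66503906.
Error ≈ -7.03125 − (-6.66503906) ≈ -0.366211.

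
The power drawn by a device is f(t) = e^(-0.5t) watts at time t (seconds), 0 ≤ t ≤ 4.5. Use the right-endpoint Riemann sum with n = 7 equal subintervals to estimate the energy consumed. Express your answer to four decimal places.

Δt = (4.5 − 0)/7 = 9/14.
Right endpoints: 9/14, 9/7, 27/14, 18/7, 45/14, 27/7, 4.5.
f(9/14) ≈ 0.7251, f(9/7) ≈ 0.5258, f(27/14) ≈ 0.3813, f(18/7) ≈ 0.2765, f(45/14) ≈ 0.2005, f(27/7) ≈ 0.1454, f(4.5) ≈ 0.1054.
Sum = Δt · [f(9/14) + f(9/7) + f(27/14) + ...].
Sum ≈ 1.5170.

1.5170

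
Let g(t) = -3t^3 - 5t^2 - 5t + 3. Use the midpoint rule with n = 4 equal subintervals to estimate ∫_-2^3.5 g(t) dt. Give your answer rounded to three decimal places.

Δt = (3.5 − (-2))/4 = 1.375.
Midpoints: -1.3125, 0.0625, 1.4375, 2.8125.
g(-1.3125) = 31671/4096, g(0.0625) = 10925/4096, g(1.4375) = -95973/4096, g(2.8125) = -480687/4096.
Sum = Δt · [g(-1.3125) + g(0.0625) + g(1.4375) + g(2.8125)].
Sum ≈ -179.282.

-179.282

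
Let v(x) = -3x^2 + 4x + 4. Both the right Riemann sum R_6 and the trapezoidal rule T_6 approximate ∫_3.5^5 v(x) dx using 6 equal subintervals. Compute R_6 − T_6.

-4.03125

R_6 = -54.703125.
T_6 = -50.671875.
R_6 − T_6 = -4.03125.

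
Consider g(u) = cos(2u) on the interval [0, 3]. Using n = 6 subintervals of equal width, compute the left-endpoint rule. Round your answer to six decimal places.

Δu = (3 − 0)/6 = 0.5.
Left endpoints: 0, 0.5, 1, 1.5, 2, 2.5.
g(0) ≈ 1.000000, g(0.5) ≈ 0.540302, g(1) ≈ -0.416147, g(1.5) ≈ -0.989992, g(2) ≈ -0.653644, g(2.5) ≈ 0.283662.
Sum = Δu · [g(0) + g(0.5) + g(1) + ...].
Sum ≈ -0.117909.

-0.117909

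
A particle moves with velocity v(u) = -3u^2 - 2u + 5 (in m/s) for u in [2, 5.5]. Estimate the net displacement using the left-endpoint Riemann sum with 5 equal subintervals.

-137.97

Δu = (5.5 − 2)/5 = 0.7.
Left endpoints: 2, 2.7, 3.4, 4.1, 4.8.
v(2) = -11, v(2.7) = -22.27, v(3.4) = -36.48, v(4.1) = -53.63, v(4.8) = -73.72.
Sum = Δu · [v(2) + v(2.7) + v(3.4) + v(4.1) + v(4.8)].
Sum = -137.97.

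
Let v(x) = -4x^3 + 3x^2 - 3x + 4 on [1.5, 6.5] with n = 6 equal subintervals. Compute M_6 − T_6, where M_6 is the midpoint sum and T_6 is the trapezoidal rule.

39.0625

M_6 ≈ -1535.729167.
T_6 ≈ -1574.791667.
M_6 − T_6 = 39.0625.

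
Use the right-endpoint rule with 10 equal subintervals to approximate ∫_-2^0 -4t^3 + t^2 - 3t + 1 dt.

22.64

Δt = (0 − (-2))/10 = 0.2.
Right endpoints: -1.8, -1.6, -1.4, -1.2, -1, -0.8, -0.6, -0.4, -0.2, 0.
f(-1.8) = 32.968, f(-1.6) = 24.744, f(-1.4) = 18.136, f(-1.2) = 12.952, f(-1) = 9, f(-0.8) = 6.088, f(-0.6) = 4.024, f(-0.4) = 2.616, f(-0.2) = 1.672, f(0) = 1.
Sum = Δt · [f(-1.8) + f(-1.6) + f(-1.4) + ...].
Sum = 22.64.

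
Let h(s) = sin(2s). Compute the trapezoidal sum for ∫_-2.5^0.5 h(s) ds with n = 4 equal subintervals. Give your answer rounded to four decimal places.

Δs = (0.5 − (-2.5))/4 = 0.75.
h(-2.5) ≈ 0.9589, h(-1.75) ≈ 0.3508, h(-1) ≈ -0.9093, h(-0.25) ≈ -0.4794, h(0.5) ≈ 0.8415.
T_4 = (Δs/2)·[h(s_0) + 2h(s_1) + 2h(s_2) + 2h(s_3) + h(s_4)].
Sum ≈ -0.1033.

-0.1033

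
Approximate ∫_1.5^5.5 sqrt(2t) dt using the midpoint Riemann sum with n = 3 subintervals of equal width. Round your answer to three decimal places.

Δt = (5.5 − 1.5)/3 = 4/3.
Midpoints: 13/6, 3.5, 29/6.
f(13/6) ≈ 2.082, f(3.5) ≈ 2.646, f(29/6) ≈ 3.109.
Sum = Δt · [f(13/6) + f(3.5) + f(29/6)].
Sum ≈ 10.449.

10.449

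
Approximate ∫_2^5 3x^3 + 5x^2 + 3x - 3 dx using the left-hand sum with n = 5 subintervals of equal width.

541.32

Δx = (5 − 2)/5 = 0.6.
Left endpoints: 2, 2.6, 3.2, 3.8, 4.4.
f(2) = 47, f(2.6) = 91.328, f(3.2) = 156.104, f(3.8) = 245.216, f(4.4) = 362.552.
Sum = Δx · [f(2) + f(2.6) + f(3.2) + f(3.8) + f(4.4)].
Sum = 541.32.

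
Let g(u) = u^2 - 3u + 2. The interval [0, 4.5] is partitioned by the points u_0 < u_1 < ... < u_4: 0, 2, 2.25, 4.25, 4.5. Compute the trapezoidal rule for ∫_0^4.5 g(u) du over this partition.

Subinterval widths: 2, 0.25, 2, 0.25.
g(0) = 2, g(2) = 0, g(2.25) = 0.3125, g(4.25) = 7.3125, g(4.5) = 8.75.
On each subinterval the trapezoid contributes (Δu_i/2)·[g(u_{i-1}) + g(u_i)].
Sum = 11.671875.

11.671875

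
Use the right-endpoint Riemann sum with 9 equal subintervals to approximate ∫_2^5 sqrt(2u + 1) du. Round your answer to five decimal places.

Δu = (5 − 2)/9 = 1/3.
Right endpoints: 7/3, 8/3, 3, 10/3, 11/3, 4, 13/3, 14/3, 5.
f(7/3) ≈ 2.38048, f(8/3) ≈ 2.51661, f(3) ≈ 2.64575, f(10/3) ≈ 2.76887, f(11/3) ≈ 2.88675, f(4) ≈ 3.00000, f(13/3) ≈ 3.10913, f(14/3) ≈ 3.21455, f(5) ≈ 3.31662.
Sum = Δu · [f(7/3) + f(8/3) + f(3) + ...].
Sum ≈ 8.61292.

8.61292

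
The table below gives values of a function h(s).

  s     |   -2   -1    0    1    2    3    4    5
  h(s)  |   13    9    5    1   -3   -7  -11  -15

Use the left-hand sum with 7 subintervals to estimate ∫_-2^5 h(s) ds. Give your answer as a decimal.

7

Δs = 1.
Sum = 1·[13 + 9 + 5 + 1 + (-3) + (-7) + (-11)] = 7.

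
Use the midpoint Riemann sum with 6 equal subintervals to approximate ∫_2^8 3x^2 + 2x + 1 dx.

Δx = (8 − 2)/6 = 1.
Midpoints: 2.5, 3.5, 4.5, 5.5, 6.5, 7.5.
f(2.5) = 24.75, f(3.5) = 44.75, f(4.5) = 70.75, f(5.5) = 102.75, f(6.5) = 140.75, f(7.5) = 184.75.
Sum = Δx · [f(2.5) + f(3.5) + f(4.5) + ...].
Sum = 568.5.

568.5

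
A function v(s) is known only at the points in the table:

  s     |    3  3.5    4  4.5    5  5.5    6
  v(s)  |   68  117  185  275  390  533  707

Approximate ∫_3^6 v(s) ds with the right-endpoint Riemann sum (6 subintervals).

1103.5

Δs = 0.5.
Sum = 0.5·[117 + 185 + 275 + 390 + 533 + 707] = 1103.5.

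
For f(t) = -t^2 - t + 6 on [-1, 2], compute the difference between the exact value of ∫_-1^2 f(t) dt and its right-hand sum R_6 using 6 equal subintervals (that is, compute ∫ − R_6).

Exact integral: ∫_-1^2 f(t) dt = 13.5.
R_6 = 11.875.
Error = 13.5 − 11.875 = 1.625.

1.625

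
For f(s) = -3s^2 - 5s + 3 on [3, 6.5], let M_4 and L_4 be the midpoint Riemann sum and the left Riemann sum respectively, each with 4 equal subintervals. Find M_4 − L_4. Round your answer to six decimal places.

-49.287109

M_4 ≈ -319.58007812.
L_4 = -270.29296875.
M_4 − L_4 ≈ -49.287109.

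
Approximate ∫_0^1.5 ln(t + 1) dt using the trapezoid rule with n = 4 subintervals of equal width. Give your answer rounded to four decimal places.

0.7837

Δt = (1.5 − 0)/4 = 0.375.
f(0) ≈ 0.0000, f(0.375) ≈ 0.3185, f(0.75) ≈ 0.5596, f(1.125) ≈ 0.7538, f(1.5) ≈ 0.9163.
T_4 = (Δt/2)·[f(t_0) + 2f(t_1) + 2f(t_2) + 2f(t_3) + f(t_4)].
Sum ≈ 0.7837.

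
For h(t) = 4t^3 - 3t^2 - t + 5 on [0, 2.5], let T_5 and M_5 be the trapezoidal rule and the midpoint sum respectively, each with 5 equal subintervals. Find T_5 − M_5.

1.875

T_5 = 34.0625.
M_5 = 32.1875.
T_5 − M_5 = 1.875.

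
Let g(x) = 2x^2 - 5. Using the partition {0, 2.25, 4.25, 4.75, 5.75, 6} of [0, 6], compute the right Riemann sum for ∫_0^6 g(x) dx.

171.71875

Subinterval widths: 2.25, 2, 0.5, 1, 0.25.
Right endpoints: 2.25, 4.25, 4.75, 5.75, 6.
g(2.25) = 5.125, g(4.25) = 31.125, g(4.75) = 40.125, g(5.75) = 61.125, g(6) = 67.
Sum = Σ Δx_i · g(x_i).
Sum = 171.71875.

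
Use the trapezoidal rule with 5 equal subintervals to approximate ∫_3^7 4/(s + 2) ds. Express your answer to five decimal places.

Δs = (7 − 3)/5 = 0.8.
f(3) = 0.8, f(3.8) = 20/29, f(4.6) = 20/33, f(5.4) = 20/37, f(6.2) = 20/41, f(7) = 4/9.
T_5 = (Δs/2)·[f(s_0) + 2f(s_1) + ... + 2f(s_{4}) + f(s_5)].
Sum ≈ 2.35703.

2.35703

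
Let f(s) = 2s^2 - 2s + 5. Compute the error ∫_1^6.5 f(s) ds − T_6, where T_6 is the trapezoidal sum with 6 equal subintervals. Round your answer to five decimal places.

Exact integral: ∫_1^6.5 f(s) ds ≈ 168.6666667.
T_6 ≈ 170.2071759.
Error ≈ 168.6666667 − 170.2071759 ≈ -1.54051.

-1.54051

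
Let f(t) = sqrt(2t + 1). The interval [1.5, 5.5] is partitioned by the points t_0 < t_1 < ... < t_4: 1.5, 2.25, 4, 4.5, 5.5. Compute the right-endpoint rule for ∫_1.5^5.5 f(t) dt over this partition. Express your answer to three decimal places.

12.054

Subinterval widths: 0.75, 1.75, 0.5, 1.
Right endpoints: 2.25, 4, 4.5, 5.5.
f(2.25) ≈ 2.345, f(4) ≈ 3.000, f(4.5) ≈ 3.162, f(5.5) ≈ 3.464.
Sum = Σ Δt_i · f(t_i).
Sum ≈ 12.054.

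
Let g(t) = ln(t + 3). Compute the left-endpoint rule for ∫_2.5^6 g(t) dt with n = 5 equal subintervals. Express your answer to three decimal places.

6.724

Δt = (6 − 2.5)/5 = 0.7.
Left endpoints: 2.5, 3.2, 3.9, 4.6, 5.3.
g(2.5) ≈ 1.705, g(3.2) ≈ 1.825, g(3.9) ≈ 1.932, g(4.6) ≈ 2.028, g(5.3) ≈ 2.116.
Sum = Δt · [g(2.5) + g(3.2) + g(3.9) + g(4.6) + g(5.3)].
Sum ≈ 6.724.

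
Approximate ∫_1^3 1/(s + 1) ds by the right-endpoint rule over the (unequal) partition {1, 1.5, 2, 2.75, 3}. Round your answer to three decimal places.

Subinterval widths: 0.5, 0.5, 0.75, 0.25.
Right endpoints: 1.5, 2, 2.75, 3.
f(1.5) = 0.4, f(2) = 1/3, f(2.75) = 4/15, f(3) = 0.25.
Sum = Σ Δs_i · f(s_i).
Sum ≈ 0.629.

0.629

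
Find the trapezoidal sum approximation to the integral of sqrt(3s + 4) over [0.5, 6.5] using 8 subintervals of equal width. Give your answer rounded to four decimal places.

22.4339

Δs = (6.5 − 0.5)/8 = 0.75.
f(0.5) ≈ 2.3452, f(1.25) ≈ 2.7839, f(2) ≈ 3.1623, f(2.75) ≈ 3.5000, f(3.5) ≈ 3.8079, f(4.25) ≈ 4.0927, f(5) ≈ 4.3589, f(5.75) ≈ 4.6098, f(6.5) ≈ 4.8477.
T_8 = (Δs/2)·[f(s_0) + 2f(s_1) + ... + 2f(s_{7}) + f(s_8)].
Sum ≈ 22.4339.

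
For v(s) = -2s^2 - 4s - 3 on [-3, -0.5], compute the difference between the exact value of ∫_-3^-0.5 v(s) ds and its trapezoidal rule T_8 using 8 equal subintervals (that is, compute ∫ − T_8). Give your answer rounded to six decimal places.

0.081380

Exact integral: ∫_-3^-0.5 v(s) ds ≈ -7.91666667.
T_8 ≈ -7.99804688.
Error ≈ -7.91666667 − (-7.99804688) ≈ 0.081380.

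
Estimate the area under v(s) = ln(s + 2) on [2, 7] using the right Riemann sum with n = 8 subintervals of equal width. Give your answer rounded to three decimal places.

9.479

Δs = (7 − 2)/8 = 0.625.
Right endpoints: 2.625, 3.25, 3.875, 4.5, 5.125, 5.75, 6.375, 7.
v(2.625) ≈ 1.531, v(3.25) ≈ 1.658, v(3.875) ≈ 1.771, v(4.5) ≈ 1.872, v(5.125) ≈ 1.964, v(5.75) ≈ 2.048, v(6.375) ≈ 2.125, v(7) ≈ 2.197.
Sum = Δs · [v(2.625) + v(3.25) + v(3.875) + ...].
Sum ≈ 9.479.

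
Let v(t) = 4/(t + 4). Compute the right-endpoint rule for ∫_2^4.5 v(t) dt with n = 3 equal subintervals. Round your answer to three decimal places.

Δt = (4.5 − 2)/3 = 5/6.
Right endpoints: 17/6, 11/3, 4.5.
v(17/6) = 24/41, v(11/3) = 12/23, v(4.5) = 8/17.
Sum = Δt · [v(17/6) + v(11/3) + v(4.5)].
Sum ≈ 1.315.

1.315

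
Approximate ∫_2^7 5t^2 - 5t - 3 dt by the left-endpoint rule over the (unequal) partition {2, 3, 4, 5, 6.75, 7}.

308.515625

Subinterval widths: 1, 1, 1, 1.75, 0.25.
Left endpoints: 2, 3, 4, 5, 6.75.
f(2) = 7, f(3) = 27, f(4) = 57, f(5) = 97, f(6.75) = 191.0625.
Sum = Σ Δt_i · f(t_i).
Sum = 308.515625.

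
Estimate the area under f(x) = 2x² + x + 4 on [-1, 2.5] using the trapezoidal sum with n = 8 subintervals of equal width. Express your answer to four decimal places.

Δx = (2.5 − (-1))/8 = 0.4375.
f(-1) = 5, f(-0.5625) = 4.0703125, f(-0.125) = 3.90625, f(0.3125) = 4.5078125, f(0.75) = 5.875, f(1.1875) = 8.0078125, f(1.625) = 10.90625, f(2.0625) = 14.5703125, f(2.5) = 19.
T_8 = (Δx/2)·[f(x_0) + 2f(x_1) + ... + 2f(x_{7}) + f(x_8)].
Sum ≈ 27.9316.

27.9316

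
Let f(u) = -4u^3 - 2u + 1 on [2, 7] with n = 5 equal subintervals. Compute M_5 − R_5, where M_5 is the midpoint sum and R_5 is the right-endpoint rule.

M_5 = -2402.5.
R_5 = -3145.
M_5 − R_5 = 742.5.

742.5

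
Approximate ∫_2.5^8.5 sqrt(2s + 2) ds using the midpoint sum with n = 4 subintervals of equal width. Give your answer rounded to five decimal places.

Δs = (8.5 − 2.5)/4 = 1.5.
Midpoints: 3.25, 4.75, 6.25, 7.75.
f(3.25) ≈ 2.91548, f(4.75) ≈ 3.39116, f(6.25) ≈ 3.80789, f(7.75) ≈ 4.18330.
Sum = Δs · [f(3.25) + f(4.75) + f(6.25) + f(7.75)].
Sum ≈ 21.44674.

21.44674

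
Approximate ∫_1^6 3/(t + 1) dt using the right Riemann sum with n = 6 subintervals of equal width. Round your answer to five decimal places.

3.35102

Δt = (6 − 1)/6 = 5/6.
Right endpoints: 11/6, 8/3, 3.5, 13/3, 31/6, 6.
f(11/6) = 18/17, f(8/3) = 9/11, f(3.5) = 2/3, f(13/3) = 0.5625, f(31/6) = 18/37, f(6) = 3/7.
Sum = Δt · [f(11/6) + f(8/3) + f(3.5) + ...].
Sum ≈ 3.35102.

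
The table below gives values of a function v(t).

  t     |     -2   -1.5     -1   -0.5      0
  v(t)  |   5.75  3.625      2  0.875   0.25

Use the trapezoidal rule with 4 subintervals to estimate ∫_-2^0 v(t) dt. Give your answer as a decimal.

4.75

Δt = 0.5.
T_4 = (0.5/2)·[5.75 + 2·3.625 + 2·2 + 2·0.875 + 0.25] = 4.75.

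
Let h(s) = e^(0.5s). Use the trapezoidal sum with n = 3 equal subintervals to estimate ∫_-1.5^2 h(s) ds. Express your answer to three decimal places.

Δs = (2 − (-1.5))/3 = 7/6.
h(-1.5) ≈ 0.472, h(-1/3) ≈ 0.846, h(5/6) ≈ 1.517, h(2) ≈ 2.718.
T_3 = (Δs/2)·[h(s_0) + 2h(s_1) + 2h(s_2) + h(s_3)].
Sum ≈ 4.618.

4.618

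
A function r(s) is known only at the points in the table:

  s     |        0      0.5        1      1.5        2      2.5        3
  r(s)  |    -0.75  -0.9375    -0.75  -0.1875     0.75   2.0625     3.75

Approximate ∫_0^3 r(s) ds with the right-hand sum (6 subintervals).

2.34375

Δs = 0.5.
Sum = 0.5·[(-0.9375) + (-0.75) + (-0.1875) + 0.75 + 2.0625 + 3.75] = 2.34375.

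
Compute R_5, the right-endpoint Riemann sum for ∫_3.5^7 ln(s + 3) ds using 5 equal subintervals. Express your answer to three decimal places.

7.508

Δs = (7 − 3.5)/5 = 0.7.
Right endpoints: 4.2, 4.9, 5.6, 6.3, 7.
f(4.2) ≈ 1.974, f(4.9) ≈ 2.067, f(5.6) ≈ 2.152, f(6.3) ≈ 2.230, f(7) ≈ 2.303.
Sum = Δs · [f(4.2) + f(4.9) + f(5.6) + f(6.3) + f(7)].
Sum ≈ 7.508.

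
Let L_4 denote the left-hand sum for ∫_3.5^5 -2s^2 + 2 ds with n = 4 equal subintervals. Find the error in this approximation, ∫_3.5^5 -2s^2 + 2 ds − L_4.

Exact integral: ∫_3.5^5 f(s) ds = -51.75.
L_4 = -47.0390625.
Error = -51.75 − (-47.0390625) = -4.7109375.

-4.7109375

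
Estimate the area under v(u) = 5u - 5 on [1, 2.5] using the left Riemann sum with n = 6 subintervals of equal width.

Δu = (2.5 − 1)/6 = 0.25.
Left endpoints: 1, 1.25, 1.5, 1.75, 2, 2.25.
v(1) = 0, v(1.25) = 1.25, v(1.5) = 2.5, v(1.75) = 3.75, v(2) = 5, v(2.25) = 6.25.
Sum = Δu · [v(1) + v(1.25) + v(1.5) + ...].
Sum = 4.6875.

4.6875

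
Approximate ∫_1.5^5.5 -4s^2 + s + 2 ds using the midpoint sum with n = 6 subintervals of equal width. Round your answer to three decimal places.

-194.741

Δs = (5.5 − 1.5)/6 = 2/3.
Midpoints: 11/6, 2.5, 19/6, 23/6, 4.5, 31/6.
f(11/6) = -173/18, f(2.5) = -20.5, f(19/6) = -629/18, f(23/6) = -953/18, f(4.5) = -74.5, f(31/6) = -1793/18.
Sum = Δs · [f(11/6) + f(2.5) + f(19/6) + ...].
Sum ≈ -194.741.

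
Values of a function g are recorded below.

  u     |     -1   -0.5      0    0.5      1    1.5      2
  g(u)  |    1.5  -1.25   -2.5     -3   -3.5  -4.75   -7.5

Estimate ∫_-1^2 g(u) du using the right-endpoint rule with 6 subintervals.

-11.25

Δu = 0.5.
Sum = 0.5·[(-1.25) + (-2.5) + (-3) + (-3.5) + (-4.75) + (-7.5)] = -11.25.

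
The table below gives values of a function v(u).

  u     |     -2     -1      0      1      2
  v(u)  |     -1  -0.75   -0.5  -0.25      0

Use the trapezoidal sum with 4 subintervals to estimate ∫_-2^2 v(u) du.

-2

Δu = 1.
T_4 = (1/2)·[(-1) + 2·(-0.75) + 2·(-0.5) + 2·(-0.25) + 0] = -2.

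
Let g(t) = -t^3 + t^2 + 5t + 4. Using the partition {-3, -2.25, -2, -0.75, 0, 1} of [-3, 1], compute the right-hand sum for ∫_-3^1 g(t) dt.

Subinterval widths: 0.75, 0.25, 1.25, 0.75, 1.
Right endpoints: -2.25, -2, -0.75, 0, 1.
g(-2.25) = 9.203125, g(-2) = 6, g(-0.75) = 1.234375, g(0) = 4, g(1) = 9.
Sum = Σ Δt_i · g(t_i).
Sum = 21.9453125.

21.9453125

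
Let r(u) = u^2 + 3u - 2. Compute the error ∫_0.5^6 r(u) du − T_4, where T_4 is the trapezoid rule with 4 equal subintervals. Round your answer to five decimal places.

Exact integral: ∫_0.5^6 r(u) du ≈ 114.5833333.
T_4 = 116.31640625.
Error ≈ 114.5833333 − 116.31640625 ≈ -1.73307.

-1.73307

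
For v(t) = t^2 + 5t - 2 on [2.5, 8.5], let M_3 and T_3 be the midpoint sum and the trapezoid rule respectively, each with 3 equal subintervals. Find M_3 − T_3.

-6

M_3 = 350.5.
T_3 = 356.5.
M_3 − T_3 = -6.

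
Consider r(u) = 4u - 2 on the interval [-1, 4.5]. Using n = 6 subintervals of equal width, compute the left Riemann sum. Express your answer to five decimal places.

17.41667

Δu = (4.5 − (-1))/6 = 11/12.
Left endpoints: -1, -1/12, 5/6, 1.75, 8/3, 43/12.
r(-1) = -6, r(-1/12) = -7/3, r(5/6) = 4/3, r(1.75) = 5, r(8/3) = 26/3, r(43/12) = 37/3.
Sum = Δu · [r(-1) + r(-1/12) + r(5/6) + ...].
Sum ≈ 17.41667.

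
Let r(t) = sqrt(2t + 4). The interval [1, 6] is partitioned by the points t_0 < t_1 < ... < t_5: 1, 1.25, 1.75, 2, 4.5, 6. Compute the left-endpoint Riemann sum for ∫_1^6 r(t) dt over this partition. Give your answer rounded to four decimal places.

Subinterval widths: 0.25, 0.5, 0.25, 2.5, 1.5.
Left endpoints: 1, 1.25, 1.75, 2, 4.5.
r(1) ≈ 2.4495, r(1.25) ≈ 2.5495, r(1.75) ≈ 2.7386, r(2) ≈ 2.8284, r(4.5) ≈ 3.6056.
Sum = Σ Δt_i · r(t_i).
Sum ≈ 15.0512.

15.0512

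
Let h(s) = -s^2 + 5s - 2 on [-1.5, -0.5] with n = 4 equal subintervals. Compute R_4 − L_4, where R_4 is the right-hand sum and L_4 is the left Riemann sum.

1.75

R_4 = -7.21875.
L_4 = -8.96875.
R_4 − L_4 = 1.75.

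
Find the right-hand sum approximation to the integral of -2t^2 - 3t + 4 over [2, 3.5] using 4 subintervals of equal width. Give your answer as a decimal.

-33.6328125

Δt = (3.5 − 2)/4 = 0.375.
Right endpoints: 2.375, 2.75, 3.125, 3.5.
f(2.375) = -14.40625, f(2.75) = -19.375, f(3.125) = -24.90625, f(3.5) = -31.
Sum = Δt · [f(2.375) + f(2.75) + f(3.125) + f(3.5)].
Sum = -33.6328125.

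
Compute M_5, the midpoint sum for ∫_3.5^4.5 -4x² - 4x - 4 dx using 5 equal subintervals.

Δx = (4.5 − 3.5)/5 = 0.2.
Midpoints: 3.6, 3.8, 4, 4.2, 4.4.
f(3.6) = -70.24, f(3.8) = -76.96, f(4) = -84, f(4.2) = -91.36, f(4.4) = -99.04.
Sum = Δx · [f(3.6) + f(3.8) + f(4) + f(4.2) + f(4.4)].
Sum = -84.32.

-84.32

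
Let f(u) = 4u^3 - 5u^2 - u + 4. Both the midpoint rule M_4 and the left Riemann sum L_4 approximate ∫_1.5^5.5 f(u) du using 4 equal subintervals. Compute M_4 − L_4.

217

M_4 = 628.
L_4 = 411.
M_4 − L_4 = 217.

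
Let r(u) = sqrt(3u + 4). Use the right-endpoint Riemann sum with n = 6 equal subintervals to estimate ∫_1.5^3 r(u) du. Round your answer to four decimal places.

Δu = (3 − 1.5)/6 = 0.25.
Right endpoints: 1.75, 2, 2.25, 2.5, 2.75, 3.
r(1.75) ≈ 3.0414, r(2) ≈ 3.1623, r(2.25) ≈ 3.2787, r(2.5) ≈ 3.3912, r(2.75) ≈ 3.5000, r(3) ≈ 3.6056.
Sum = Δu · [r(1.75) + r(2) + r(2.25) + ...].
Sum ≈ 4.9948.

4.9948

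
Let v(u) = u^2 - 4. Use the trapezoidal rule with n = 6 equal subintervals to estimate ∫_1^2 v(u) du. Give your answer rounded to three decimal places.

-1.662

Δu = (2 − 1)/6 = 1/6.
v(1) = -3, v(7/6) = -95/36, v(4/3) = -20/9, v(1.5) = -1.75, v(5/3) = -11/9, v(11/6) = -23/36, v(2) = 0.
T_6 = (Δu/2)·[v(u_0) + 2v(u_1) + ... + 2v(u_{5}) + v(u_6)].
Sum ≈ -1.662.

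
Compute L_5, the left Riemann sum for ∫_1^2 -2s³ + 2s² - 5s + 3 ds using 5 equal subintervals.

Δs = (2 − 1)/5 = 0.2.
Left endpoints: 1, 1.2, 1.4, 1.6, 1.8.
f(1) = -2, f(1.2) = -3.576, f(1.4) = -5.568, f(1.6) = -8.072, f(1.8) = -11.184.
Sum = Δs · [f(1) + f(1.2) + f(1.4) + f(1.6) + f(1.8)].
Sum = -6.08.

-6.08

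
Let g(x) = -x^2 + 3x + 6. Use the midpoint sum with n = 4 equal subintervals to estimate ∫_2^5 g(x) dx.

Δx = (5 − 2)/4 = 0.75.
Midpoints: 2.375, 3.125, 3.875, 4.625.
g(2.375) = 7.484375, g(3.125) = 5.609375, g(3.875) = 2.609375, g(4.625) = -1.515625.
Sum = Δx · [g(2.375) + g(3.125) + g(3.875) + g(4.625)].
Sum = 10.640625.

10.640625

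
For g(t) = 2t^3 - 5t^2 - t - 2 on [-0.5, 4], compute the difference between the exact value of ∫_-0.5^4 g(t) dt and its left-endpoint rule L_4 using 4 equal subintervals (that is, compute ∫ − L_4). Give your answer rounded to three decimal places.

20.092

Exact integral: ∫_-0.5^4 g(t) dt = 4.21875.
L_4 ≈ -15.87305.
Error ≈ 4.21875 − (-15.87305) ≈ 20.092.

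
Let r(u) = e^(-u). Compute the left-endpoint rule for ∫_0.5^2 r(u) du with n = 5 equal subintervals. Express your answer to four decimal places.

Δu = (2 − 0.5)/5 = 0.3.
Left endpoints: 0.5, 0.8, 1.1, 1.4, 1.7.
r(0.5) ≈ 0.6065, r(0.8) ≈ 0.4493, r(1.1) ≈ 0.3329, r(1.4) ≈ 0.2466, r(1.7) ≈ 0.1827.
Sum = Δu · [r(0.5) + r(0.8) + r(1.1) + r(1.4) + r(1.7)].
Sum ≈ 0.5454.

0.5454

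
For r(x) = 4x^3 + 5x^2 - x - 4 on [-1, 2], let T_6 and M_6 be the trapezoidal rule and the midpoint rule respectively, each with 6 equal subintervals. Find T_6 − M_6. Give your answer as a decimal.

2.0625

T_6 = 17.875.
M_6 = 15.8125.
T_6 − M_6 = 2.0625.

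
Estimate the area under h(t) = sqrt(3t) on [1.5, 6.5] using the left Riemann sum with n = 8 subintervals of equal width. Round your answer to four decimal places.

16.2852

Δt = (6.5 − 1.5)/8 = 0.625.
Left endpoints: 1.5, 2.125, 2.75, 3.375, 4, 4.625, 5.25, 5.875.
h(1.5) ≈ 2.1213, h(2.125) ≈ 2.5249, h(2.75) ≈ 2.8723, h(3.375) ≈ 3.1820, h(4) ≈ 3.4641, h(4.625) ≈ 3.7249, h(5.25) ≈ 3.9686, h(5.875) ≈ 4.1982.
Sum = Δt · [h(1.5) + h(2.125) + h(2.75) + ...].
Sum ≈ 16.2852.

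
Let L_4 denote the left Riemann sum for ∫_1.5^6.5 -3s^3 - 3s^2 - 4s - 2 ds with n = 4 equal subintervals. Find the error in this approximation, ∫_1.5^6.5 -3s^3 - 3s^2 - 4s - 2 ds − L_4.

Exact integral: ∫_1.5^6.5 f(s) ds = -1696.25.
L_4 = -1150.9375.
Error = -1696.25 − (-1150.9375) = -545.3125.

-545.3125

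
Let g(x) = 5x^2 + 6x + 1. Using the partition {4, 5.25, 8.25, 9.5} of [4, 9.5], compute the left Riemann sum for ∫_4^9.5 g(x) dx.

Subinterval widths: 1.25, 3, 1.25.
Left endpoints: 4, 5.25, 8.25.
g(4) = 105, g(5.25) = 170.3125, g(8.25) = 390.8125.
Sum = Σ Δx_i · g(x_i).
Sum = 1130.703125.

1130.703125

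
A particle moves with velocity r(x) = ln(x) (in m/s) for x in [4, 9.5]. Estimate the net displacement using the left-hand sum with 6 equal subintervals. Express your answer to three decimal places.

Δx = (9.5 − 4)/6 = 11/12.
Left endpoints: 4, 59/12, 35/6, 6.75, 23/3, 103/12.
r(4) ≈ 1.386, r(59/12) ≈ 1.593, r(35/6) ≈ 1.764, r(6.75) ≈ 1.910, r(23/3) ≈ 2.037, r(103/12) ≈ 2.150.
Sum = Δx · [r(4) + r(59/12) + r(35/6) + ...].
Sum ≈ 9.936.

9.936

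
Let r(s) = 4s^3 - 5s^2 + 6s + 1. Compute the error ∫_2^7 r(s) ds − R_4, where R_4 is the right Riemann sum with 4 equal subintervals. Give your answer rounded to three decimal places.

-779.427

Exact integral: ∫_2^7 r(s) ds ≈ 1966.66667.
R_4 = 2746.09375.
Error ≈ 1966.66667 − 2746.09375 ≈ -779.427.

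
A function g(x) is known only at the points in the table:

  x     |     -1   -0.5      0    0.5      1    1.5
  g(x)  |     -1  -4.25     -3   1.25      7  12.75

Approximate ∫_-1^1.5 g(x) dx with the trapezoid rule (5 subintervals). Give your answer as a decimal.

Δx = 0.5.
T_5 = (0.5/2)·[(-1) + 2·(-4.25) + 2·(-3) + 2·1.25 + 2·7 + 12.75] = 3.4375.

3.4375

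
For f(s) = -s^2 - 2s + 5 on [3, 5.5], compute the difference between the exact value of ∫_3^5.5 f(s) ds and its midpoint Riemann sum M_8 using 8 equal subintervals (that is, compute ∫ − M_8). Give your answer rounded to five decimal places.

Exact integral: ∫_3^5.5 f(s) ds ≈ -55.2083333.
M_8 ≈ -55.1879883.
Error ≈ -55.2083333 − (-55.1879883) ≈ -0.02035.

-0.02035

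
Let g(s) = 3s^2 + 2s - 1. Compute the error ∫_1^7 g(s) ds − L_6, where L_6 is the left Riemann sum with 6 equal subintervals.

Exact integral: ∫_1^7 g(s) ds = 384.
L_6 = 309.
Error = 384 − 309 = 75.

75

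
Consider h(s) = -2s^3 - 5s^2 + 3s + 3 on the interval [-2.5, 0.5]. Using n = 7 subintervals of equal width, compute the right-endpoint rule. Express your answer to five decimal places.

-5.05102

Δs = (0.5 − (-2.5))/7 = 3/7.
Right endpoints: -29/14, -23/14, -17/14, -11/14, -5/14, 1/14, 0.5.
h(-29/14) = -2364/343, h(-23/14) = -4497/686, h(-17/14) = -1521/343, h(-11/14) = -1011/686, h(-5/14) = 474/343, h(1/14) = 2187/686, h(0.5) = 3.
Sum = Δs · [h(-29/14) + h(-23/14) + h(-17/14) + ...].
Sum ≈ -5.05102.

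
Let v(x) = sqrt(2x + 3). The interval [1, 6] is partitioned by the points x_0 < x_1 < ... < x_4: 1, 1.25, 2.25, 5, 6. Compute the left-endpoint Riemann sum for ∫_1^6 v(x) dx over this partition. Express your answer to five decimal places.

Subinterval widths: 0.25, 1, 2.75, 1.
Left endpoints: 1, 1.25, 2.25, 5.
v(1) ≈ 2.23607, v(1.25) ≈ 2.34521, v(2.25) ≈ 2.73861, v(5) ≈ 3.60555.
Sum = Σ Δx_i · v(x_i).
Sum ≈ 14.04096.

14.04096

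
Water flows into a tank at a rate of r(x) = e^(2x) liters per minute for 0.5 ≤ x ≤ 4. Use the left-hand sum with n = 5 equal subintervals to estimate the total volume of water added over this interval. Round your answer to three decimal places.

Δx = (4 − 0.5)/5 = 0.7.
Left endpoints: 0.5, 1.2, 1.9, 2.6, 3.3.
r(0.5) ≈ 2.718, r(1.2) ≈ 11.023, r(1.9) ≈ 44.701, r(2.6) ≈ 181.272, r(3.3) ≈ 735.095.
Sum = Δx · [r(0.5) + r(1.2) + r(1.9) + r(2.6) + r(3.3)].
Sum ≈ 682.367.

682.367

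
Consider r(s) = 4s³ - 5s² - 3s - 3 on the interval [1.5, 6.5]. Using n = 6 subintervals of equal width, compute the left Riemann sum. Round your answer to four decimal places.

915.3009

Δs = (6.5 − 1.5)/6 = 5/6.
Left endpoints: 1.5, 7/3, 19/6, 4, 29/6, 17/3.
r(1.5) = -5.25, r(7/3) = 367/27, r(19/6) = 6953/108, r(4) = 161, r(29/6) = 34273/108, r(17/3) = 14777/27.
Sum = Δs · [r(1.5) + r(7/3) + r(19/6) + ...].
Sum ≈ 915.3009.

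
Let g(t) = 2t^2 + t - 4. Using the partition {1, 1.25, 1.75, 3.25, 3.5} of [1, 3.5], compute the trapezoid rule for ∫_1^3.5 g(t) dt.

24.71875

Subinterval widths: 0.25, 0.5, 1.5, 0.25.
g(1) = -1, g(1.25) = 0.375, g(1.75) = 3.875, g(3.25) = 20.375, g(3.5) = 24.
On each subinterval the trapezoid contributes (Δt_i/2)·[g(t_{i-1}) + g(t_i)].
Sum = 24.71875.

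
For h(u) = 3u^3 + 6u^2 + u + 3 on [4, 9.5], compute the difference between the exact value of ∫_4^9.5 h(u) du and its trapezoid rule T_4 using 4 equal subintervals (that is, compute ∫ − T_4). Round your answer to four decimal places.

-115.6826

Exact integral: ∫_4^9.5 h(u) du = 7557.171875.
T_4 ≈ 7672.854492.
Error ≈ 7557.171875 − 7672.854492 ≈ -115.6826.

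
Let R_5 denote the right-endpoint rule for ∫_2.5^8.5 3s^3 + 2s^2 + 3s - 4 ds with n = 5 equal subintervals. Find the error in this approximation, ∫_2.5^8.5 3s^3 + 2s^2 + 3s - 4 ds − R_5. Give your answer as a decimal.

Exact integral: ∫_2.5^8.5 f(s) ds = 4359.75.
R_5 = 5601.21.
Error = 4359.75 − 5601.21 = -1241.46.

-1241.46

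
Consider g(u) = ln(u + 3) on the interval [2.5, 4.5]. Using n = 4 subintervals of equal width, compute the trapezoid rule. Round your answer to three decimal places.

3.735

Δu = (4.5 − 2.5)/4 = 0.5.
g(2.5) ≈ 1.705, g(3) ≈ 1.792, g(3.5) ≈ 1.872, g(4) ≈ 1.946, g(4.5) ≈ 2.015.
T_4 = (Δu/2)·[g(u_0) + 2g(u_1) + 2g(u_2) + 2g(u_3) + g(u_4)].
Sum ≈ 3.735.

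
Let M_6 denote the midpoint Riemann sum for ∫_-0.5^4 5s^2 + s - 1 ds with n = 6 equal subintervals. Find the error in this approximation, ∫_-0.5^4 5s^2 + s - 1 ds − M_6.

1.0546875

Exact integral: ∫_-0.5^4 f(s) ds = 110.25.
M_6 = 109.1953125.
Error = 110.25 − 109.1953125 = 1.0546875.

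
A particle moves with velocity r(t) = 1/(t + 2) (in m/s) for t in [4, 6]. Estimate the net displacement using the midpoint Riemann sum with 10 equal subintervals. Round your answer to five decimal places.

Δt = (6 − 4)/10 = 0.2.
Midpoints: 4.1, 4.3, 4.5, 4.7, 4.9, 5.1, 5.3, 5.5, 5.7, 5.9.
r(4.1) = 10/61, r(4.3) = 10/63, r(4.5) = 2/13, r(4.7) = 10/67, r(4.9) = 10/69, r(5.1) = 10/71, r(5.3) = 10/73, r(5.5) = 2/15, r(5.7) = 10/77, r(5.9) = 10/79.
Sum = Δt · [r(4.1) + r(4.3) + r(4.5) + ...].
Sum ≈ 0.28766.

0.28766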